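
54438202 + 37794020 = 92232222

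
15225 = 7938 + 7287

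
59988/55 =59988/55 = 1090.69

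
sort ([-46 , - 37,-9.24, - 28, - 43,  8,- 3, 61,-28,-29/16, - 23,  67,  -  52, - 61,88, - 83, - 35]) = [-83, - 61,  -  52, - 46,  -  43,-37, - 35, - 28,-28,  -  23, - 9.24, - 3, - 29/16, 8, 61 , 67,88]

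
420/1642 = 210/821= 0.26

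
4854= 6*809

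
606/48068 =303/24034 = 0.01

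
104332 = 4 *26083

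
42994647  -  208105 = 42786542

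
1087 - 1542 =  - 455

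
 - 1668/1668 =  - 1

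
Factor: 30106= 2^1*15053^1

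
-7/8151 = -1 + 8144/8151 = - 0.00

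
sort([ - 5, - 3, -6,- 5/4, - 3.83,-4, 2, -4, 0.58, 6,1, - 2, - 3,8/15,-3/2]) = [ - 6, -5, - 4, - 4, - 3.83 , - 3, - 3 ,-2, - 3/2,-5/4,8/15,0.58,1,2,6]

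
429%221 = 208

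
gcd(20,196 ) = 4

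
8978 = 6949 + 2029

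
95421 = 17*5613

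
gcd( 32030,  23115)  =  5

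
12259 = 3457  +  8802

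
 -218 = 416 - 634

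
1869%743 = 383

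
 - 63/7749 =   -  1/123=- 0.01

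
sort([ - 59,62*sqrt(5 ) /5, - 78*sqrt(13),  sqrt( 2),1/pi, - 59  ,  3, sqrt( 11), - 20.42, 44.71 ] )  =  [ - 78*sqrt( 13 ), - 59, - 59, - 20.42,1/pi  ,  sqrt (2) , 3,sqrt(11 ), 62*sqrt( 5)/5,44.71]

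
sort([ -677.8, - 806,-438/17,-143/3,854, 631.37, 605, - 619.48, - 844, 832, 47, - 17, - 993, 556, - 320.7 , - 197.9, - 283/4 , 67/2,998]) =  [ - 993 , - 844, - 806, - 677.8, - 619.48, - 320.7, - 197.9, - 283/4, - 143/3, - 438/17, - 17  ,  67/2, 47,  556,  605,631.37,  832, 854, 998 ]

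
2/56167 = 2/56167 = 0.00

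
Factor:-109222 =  -2^1*97^1 * 563^1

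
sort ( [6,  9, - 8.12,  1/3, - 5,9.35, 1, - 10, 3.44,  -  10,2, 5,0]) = [-10, - 10, - 8.12, - 5 , 0, 1/3, 1 , 2, 3.44,5, 6,9,9.35]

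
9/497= 9/497 = 0.02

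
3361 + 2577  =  5938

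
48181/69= 698  +  19/69=698.28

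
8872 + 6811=15683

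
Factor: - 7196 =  - 2^2*7^1* 257^1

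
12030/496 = 24+63/248 = 24.25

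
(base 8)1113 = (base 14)2DD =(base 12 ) 40B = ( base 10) 587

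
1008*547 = 551376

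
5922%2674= 574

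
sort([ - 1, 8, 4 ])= [-1 , 4,8 ]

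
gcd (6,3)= 3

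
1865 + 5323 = 7188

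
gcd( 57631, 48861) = 1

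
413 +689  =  1102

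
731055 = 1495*489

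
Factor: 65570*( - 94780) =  - 6214724600 =- 2^3*5^2*7^1*79^1*83^1*677^1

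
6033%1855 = 468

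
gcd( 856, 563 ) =1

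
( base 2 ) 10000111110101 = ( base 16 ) 21f5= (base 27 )boq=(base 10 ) 8693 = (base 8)20765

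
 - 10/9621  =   - 1 + 9611/9621=-  0.00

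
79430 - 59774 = 19656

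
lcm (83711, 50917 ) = 4938949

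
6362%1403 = 750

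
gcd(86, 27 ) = 1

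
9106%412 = 42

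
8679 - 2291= 6388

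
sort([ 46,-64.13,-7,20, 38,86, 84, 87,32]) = [  -  64.13, - 7,20, 32, 38,46,84,  86, 87]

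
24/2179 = 24/2179 = 0.01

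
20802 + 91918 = 112720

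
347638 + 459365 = 807003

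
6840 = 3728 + 3112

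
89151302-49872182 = 39279120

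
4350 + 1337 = 5687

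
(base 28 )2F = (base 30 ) 2b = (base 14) 51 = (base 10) 71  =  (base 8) 107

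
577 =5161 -4584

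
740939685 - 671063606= 69876079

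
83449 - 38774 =44675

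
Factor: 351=3^3*13^1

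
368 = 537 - 169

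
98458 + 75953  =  174411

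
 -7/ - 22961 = 7/22961 = 0.00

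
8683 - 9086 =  - 403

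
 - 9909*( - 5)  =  49545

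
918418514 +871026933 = 1789445447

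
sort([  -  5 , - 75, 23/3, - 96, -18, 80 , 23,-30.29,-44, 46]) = [ - 96,-75,-44,-30.29 ,-18, - 5,23/3, 23,46,80]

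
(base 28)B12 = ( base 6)104022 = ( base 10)8654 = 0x21ce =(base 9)12775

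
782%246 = 44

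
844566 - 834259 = 10307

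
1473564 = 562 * 2622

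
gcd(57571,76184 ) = 1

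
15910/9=1767+7/9 = 1767.78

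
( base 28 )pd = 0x2c9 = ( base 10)713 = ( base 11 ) 599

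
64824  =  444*146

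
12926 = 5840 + 7086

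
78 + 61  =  139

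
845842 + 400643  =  1246485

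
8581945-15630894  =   - 7048949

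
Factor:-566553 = -3^1*13^1 * 73^1*199^1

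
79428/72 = 1103 + 1/6 = 1103.17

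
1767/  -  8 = -1767/8 =- 220.88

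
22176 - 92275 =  - 70099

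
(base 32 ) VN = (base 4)33313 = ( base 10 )1015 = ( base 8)1767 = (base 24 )1I7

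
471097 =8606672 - 8135575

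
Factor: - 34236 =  - 2^2*3^3 * 317^1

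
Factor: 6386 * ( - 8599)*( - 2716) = 149144289224  =  2^3 * 7^1*31^1 * 97^1*103^1 * 8599^1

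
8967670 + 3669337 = 12637007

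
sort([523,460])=[460, 523 ]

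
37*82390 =3048430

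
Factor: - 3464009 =-883^1*3923^1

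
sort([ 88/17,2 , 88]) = [2, 88/17, 88 ] 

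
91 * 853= 77623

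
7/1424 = 7/1424 =0.00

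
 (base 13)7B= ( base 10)102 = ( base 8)146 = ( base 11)93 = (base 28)3I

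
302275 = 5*60455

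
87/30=29/10 = 2.90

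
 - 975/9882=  - 325/3294 = -0.10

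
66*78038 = 5150508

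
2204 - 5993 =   -  3789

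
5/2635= 1/527=0.00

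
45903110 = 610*75251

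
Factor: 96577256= 2^3*181^1*66697^1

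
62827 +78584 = 141411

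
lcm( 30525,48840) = 244200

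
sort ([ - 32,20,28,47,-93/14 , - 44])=[-44,  -  32 ,  -  93/14, 20,28, 47]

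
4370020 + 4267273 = 8637293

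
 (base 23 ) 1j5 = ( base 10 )971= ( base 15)44B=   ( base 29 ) 14e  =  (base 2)1111001011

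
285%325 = 285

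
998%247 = 10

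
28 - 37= - 9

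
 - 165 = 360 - 525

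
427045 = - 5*(- 85409)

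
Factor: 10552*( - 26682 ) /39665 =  - 281548464/39665 = - 2^4*3^1*5^( - 1 )*1319^1*4447^1*7933^ ( - 1)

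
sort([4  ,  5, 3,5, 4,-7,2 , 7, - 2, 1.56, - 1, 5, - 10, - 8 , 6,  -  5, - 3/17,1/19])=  [ -10,-8, - 7, - 5,-2, - 1  , - 3/17,1/19,1.56,2,3, 4 , 4,5,5,5, 6,7]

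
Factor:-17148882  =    -  2^1 *3^1 * 103^1*27749^1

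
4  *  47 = 188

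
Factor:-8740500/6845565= -582700/456371 = - 2^2*5^2*41^( - 1 )*5827^1*11131^( - 1 ) 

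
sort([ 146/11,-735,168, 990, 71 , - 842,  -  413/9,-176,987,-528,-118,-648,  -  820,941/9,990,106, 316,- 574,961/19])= [ - 842, -820, - 735, - 648, - 574, - 528,-176,-118, - 413/9 , 146/11,961/19, 71 , 941/9,106,168 , 316,987, 990,  990]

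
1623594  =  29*55986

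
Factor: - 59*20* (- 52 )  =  2^4 * 5^1 *13^1*59^1 = 61360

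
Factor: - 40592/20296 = -2^1 = - 2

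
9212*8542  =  78688904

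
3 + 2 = 5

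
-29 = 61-90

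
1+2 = 3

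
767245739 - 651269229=115976510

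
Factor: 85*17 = 1445=5^1*17^2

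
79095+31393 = 110488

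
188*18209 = 3423292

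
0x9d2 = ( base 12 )1556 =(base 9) 3403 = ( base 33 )2a6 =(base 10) 2514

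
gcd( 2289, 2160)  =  3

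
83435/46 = 83435/46 = 1813.80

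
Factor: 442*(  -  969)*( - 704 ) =2^7*3^1*11^1 * 13^1*17^2*19^1 = 301521792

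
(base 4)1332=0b1111110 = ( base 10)126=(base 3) 11200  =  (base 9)150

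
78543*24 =1885032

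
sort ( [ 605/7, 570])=[ 605/7,570] 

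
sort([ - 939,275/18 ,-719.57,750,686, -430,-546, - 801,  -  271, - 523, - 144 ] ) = [ - 939, - 801 , - 719.57, - 546 , - 523,-430 , - 271, - 144,  275/18,  686, 750 ]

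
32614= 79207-46593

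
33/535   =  33/535=   0.06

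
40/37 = 1+ 3/37=1.08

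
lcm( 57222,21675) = 1430550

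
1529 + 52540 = 54069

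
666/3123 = 74/347 = 0.21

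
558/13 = 42 + 12/13 = 42.92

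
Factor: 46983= 3^1* 15661^1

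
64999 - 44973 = 20026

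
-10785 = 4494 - 15279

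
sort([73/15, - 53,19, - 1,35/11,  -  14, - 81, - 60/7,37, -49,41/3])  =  [-81, - 53, - 49,- 14, - 60/7, -1,35/11,73/15, 41/3 , 19, 37]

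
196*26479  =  5189884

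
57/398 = 57/398 = 0.14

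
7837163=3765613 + 4071550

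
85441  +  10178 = 95619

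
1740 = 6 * 290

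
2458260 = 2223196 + 235064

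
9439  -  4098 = 5341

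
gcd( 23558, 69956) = 2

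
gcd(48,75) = 3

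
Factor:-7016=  - 2^3*877^1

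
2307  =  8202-5895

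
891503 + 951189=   1842692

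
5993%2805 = 383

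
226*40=9040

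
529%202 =125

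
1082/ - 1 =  - 1082+0/1=- 1082.00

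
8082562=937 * 8626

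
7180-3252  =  3928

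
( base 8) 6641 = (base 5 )102424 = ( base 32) 3d1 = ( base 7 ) 13113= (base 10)3489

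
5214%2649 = 2565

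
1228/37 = 1228/37 = 33.19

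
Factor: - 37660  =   - 2^2*5^1*7^1*269^1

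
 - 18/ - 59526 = 1/3307 = 0.00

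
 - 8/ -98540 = 2/24635 = 0.00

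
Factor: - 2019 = - 3^1*673^1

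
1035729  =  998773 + 36956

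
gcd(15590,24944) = 3118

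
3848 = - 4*( - 962 )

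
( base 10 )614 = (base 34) i2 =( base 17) 222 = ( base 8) 1146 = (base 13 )383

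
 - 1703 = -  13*131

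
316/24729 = 316/24729=0.01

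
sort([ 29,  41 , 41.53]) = [ 29,41 , 41.53 ]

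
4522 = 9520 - 4998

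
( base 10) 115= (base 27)47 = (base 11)A5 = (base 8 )163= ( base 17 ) 6D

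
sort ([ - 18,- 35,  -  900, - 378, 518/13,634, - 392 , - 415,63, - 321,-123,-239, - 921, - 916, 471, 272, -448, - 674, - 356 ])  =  [ - 921, - 916,-900, - 674,  -  448, - 415,-392, -378 ,  -  356, - 321,- 239, - 123, - 35 , -18, 518/13, 63, 272, 471, 634 ] 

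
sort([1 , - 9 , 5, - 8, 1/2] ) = [  -  9, - 8, 1/2, 1,5]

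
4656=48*97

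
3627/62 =117/2 =58.50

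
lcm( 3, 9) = 9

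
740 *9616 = 7115840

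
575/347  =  575/347 = 1.66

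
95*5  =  475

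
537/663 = 179/221 = 0.81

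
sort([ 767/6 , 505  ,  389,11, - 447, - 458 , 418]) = [ - 458, - 447,11,  767/6, 389, 418, 505 ] 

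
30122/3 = 30122/3= 10040.67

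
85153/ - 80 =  - 85153/80= - 1064.41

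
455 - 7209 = -6754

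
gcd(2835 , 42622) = 1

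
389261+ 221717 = 610978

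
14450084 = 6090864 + 8359220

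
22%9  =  4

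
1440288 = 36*40008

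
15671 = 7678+7993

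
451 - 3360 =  - 2909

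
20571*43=884553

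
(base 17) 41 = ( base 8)105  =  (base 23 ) 30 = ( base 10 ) 69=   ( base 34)21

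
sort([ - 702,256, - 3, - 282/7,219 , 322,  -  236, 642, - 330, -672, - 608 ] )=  [ - 702, - 672,-608,-330,  -  236,-282/7, - 3, 219, 256,322,642]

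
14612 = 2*7306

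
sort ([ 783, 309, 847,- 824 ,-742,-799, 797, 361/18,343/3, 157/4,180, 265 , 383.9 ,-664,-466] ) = [-824, - 799, - 742, - 664, -466 , 361/18,157/4, 343/3,  180, 265, 309, 383.9, 783, 797, 847 ]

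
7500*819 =6142500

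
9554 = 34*281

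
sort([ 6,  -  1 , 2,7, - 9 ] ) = [ - 9, - 1,  2 , 6,7 ] 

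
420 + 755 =1175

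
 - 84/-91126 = 6/6509 = 0.00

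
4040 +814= 4854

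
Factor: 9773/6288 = 2^(  -  4 )*3^ ( -1 )*29^1 * 131^( - 1 )*337^1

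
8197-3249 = 4948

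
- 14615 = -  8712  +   - 5903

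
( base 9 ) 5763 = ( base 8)10255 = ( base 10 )4269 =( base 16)10ad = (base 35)3gy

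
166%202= 166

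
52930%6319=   2378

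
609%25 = 9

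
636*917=583212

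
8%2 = 0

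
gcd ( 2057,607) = 1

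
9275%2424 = 2003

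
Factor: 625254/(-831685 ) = - 2^1 * 3^1*5^(-1 )*7^1 * 41^( -1 )*4057^( - 1 )*14887^1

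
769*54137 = 41631353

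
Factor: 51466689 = 3^2 * 151^1*37871^1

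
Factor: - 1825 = - 5^2 * 73^1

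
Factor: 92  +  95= 187 =11^1*17^1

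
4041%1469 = 1103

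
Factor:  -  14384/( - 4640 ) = 31/10=2^(-1)*5^( - 1)*31^1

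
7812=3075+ 4737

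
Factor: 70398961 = 70398961^1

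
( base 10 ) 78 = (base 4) 1032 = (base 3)2220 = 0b1001110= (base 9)86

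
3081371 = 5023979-1942608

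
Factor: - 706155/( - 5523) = 5^1 * 7^( - 1)*179^1 = 895/7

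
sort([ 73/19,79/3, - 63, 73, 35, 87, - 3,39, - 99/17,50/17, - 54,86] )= [-63,  -  54, - 99/17, - 3, 50/17 , 73/19,79/3,  35, 39,73, 86, 87] 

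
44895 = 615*73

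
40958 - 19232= 21726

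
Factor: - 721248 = - 2^5*3^1*11^1*683^1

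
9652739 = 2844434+6808305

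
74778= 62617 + 12161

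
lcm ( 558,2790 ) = 2790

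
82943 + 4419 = 87362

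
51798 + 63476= 115274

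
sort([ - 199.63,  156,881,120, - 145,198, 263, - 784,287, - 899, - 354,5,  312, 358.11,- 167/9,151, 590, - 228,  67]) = [ - 899, - 784, - 354, - 228, - 199.63 , - 145,-167/9 , 5 , 67,  120,151,156,198,263,287, 312, 358.11,590,881 ] 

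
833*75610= 62983130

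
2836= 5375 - 2539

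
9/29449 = 9/29449 = 0.00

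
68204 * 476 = 32465104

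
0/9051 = 0 = 0.00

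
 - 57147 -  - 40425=-16722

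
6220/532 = 1555/133=11.69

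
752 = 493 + 259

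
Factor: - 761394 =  - 2^1*3^1*113^1*1123^1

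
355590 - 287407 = 68183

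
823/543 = 823/543 = 1.52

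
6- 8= -2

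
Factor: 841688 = 2^3*105211^1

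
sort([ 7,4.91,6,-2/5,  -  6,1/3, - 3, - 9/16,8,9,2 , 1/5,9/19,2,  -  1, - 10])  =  [ - 10, - 6, - 3, -1, - 9/16, - 2/5,1/5 , 1/3, 9/19,2, 2,4.91 , 6,7, 8,9 ] 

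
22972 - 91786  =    -  68814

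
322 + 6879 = 7201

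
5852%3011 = 2841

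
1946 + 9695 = 11641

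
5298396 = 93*56972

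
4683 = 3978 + 705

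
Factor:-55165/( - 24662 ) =85/38=2^( - 1)*5^1*17^1*19^(  -  1)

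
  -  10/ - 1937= 10/1937 = 0.01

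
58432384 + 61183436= 119615820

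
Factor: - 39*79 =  - 3^1*13^1 * 79^1 =- 3081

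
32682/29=1126 + 28/29 =1126.97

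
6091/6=6091/6= 1015.17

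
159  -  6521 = - 6362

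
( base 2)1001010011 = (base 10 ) 595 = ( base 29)KF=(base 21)177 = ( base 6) 2431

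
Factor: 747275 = 5^2*71^1 * 421^1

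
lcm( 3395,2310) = 224070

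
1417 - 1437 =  - 20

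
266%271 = 266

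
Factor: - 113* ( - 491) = 55483= 113^1*491^1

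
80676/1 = 80676 = 80676.00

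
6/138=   1/23 = 0.04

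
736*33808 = 24882688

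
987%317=36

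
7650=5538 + 2112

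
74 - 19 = 55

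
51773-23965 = 27808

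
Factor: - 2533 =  - 17^1 * 149^1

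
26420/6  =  13210/3 = 4403.33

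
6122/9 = 680+ 2/9=680.22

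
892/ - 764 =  - 223/191 = - 1.17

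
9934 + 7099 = 17033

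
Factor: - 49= -7^2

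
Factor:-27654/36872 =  -2^( - 2)*3^1 = -3/4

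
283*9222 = 2609826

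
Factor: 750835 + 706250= 1457085 = 3^1*5^1*7^1*13877^1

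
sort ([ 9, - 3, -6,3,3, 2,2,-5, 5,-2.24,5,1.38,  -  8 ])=[ -8,-6,-5, -3,-2.24,1.38,2 , 2,  3,3,5,5  ,  9 ]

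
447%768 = 447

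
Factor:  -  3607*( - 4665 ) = 3^1 * 5^1*311^1*3607^1 = 16826655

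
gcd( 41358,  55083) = 183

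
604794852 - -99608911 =704403763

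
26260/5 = 5252 = 5252.00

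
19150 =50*383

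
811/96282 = 811/96282 = 0.01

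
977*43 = 42011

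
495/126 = 55/14 = 3.93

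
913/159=913/159 = 5.74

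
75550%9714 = 7552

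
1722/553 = 246/79 = 3.11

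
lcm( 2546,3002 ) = 201134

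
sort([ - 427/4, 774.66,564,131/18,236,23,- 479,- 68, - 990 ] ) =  [  -  990, - 479,-427/4, - 68, 131/18, 23, 236,564,774.66]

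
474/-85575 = -1+28367/28525 = - 0.01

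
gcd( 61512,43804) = 932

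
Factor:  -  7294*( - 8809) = 64252846 = 2^1 * 7^1*23^1*383^1*521^1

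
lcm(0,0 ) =0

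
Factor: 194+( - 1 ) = 193^1 = 193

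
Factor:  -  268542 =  - 2^1*3^3 * 4973^1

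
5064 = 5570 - 506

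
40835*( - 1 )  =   - 40835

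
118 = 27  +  91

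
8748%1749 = 3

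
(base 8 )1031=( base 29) if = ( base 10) 537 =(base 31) HA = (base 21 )14C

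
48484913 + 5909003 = 54393916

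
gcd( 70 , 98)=14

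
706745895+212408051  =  919153946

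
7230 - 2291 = 4939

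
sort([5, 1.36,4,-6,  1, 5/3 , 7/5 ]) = [ - 6, 1 , 1.36,7/5,5/3, 4,5]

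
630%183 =81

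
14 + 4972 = 4986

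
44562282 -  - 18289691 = 62851973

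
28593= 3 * 9531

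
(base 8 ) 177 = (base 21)61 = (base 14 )91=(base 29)4b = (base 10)127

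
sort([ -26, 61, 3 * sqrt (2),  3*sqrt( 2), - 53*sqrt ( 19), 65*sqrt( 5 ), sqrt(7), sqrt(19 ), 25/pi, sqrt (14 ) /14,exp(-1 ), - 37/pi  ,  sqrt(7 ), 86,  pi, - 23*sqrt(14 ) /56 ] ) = [-53* sqrt(19 ), - 26, - 37/pi, - 23*sqrt( 14 )/56, sqrt(14)/14, exp ( - 1) , sqrt(7 ),sqrt(7),pi, 3*sqrt( 2),3*sqrt( 2),sqrt( 19 ), 25/pi, 61,  86, 65*sqrt( 5)]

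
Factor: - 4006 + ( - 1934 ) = -2^2 * 3^3*5^1*  11^1 = -5940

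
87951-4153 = 83798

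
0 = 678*0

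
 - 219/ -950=219/950 = 0.23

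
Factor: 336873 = 3^1*112291^1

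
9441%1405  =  1011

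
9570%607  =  465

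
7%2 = 1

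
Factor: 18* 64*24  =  2^10*3^3  =  27648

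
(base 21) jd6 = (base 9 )12780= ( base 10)8658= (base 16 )21D2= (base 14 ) 3226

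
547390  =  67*8170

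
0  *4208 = 0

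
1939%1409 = 530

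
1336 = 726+610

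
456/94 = 4 + 40/47 = 4.85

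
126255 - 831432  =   - 705177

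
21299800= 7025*3032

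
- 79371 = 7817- 87188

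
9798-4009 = 5789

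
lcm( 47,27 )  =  1269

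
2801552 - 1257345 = 1544207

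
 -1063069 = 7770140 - 8833209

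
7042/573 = 7042/573 = 12.29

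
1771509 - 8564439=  - 6792930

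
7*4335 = 30345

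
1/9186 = 1/9186 =0.00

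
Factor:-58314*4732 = - 2^3*3^1 * 7^1* 13^2*9719^1 = - 275941848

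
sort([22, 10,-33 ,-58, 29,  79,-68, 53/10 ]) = [ - 68,  -  58,-33,53/10, 10, 22,29, 79 ]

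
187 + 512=699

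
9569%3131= 176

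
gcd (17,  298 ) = 1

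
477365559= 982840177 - 505474618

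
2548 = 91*28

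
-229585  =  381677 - 611262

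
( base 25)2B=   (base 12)51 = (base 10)61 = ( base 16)3D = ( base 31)1U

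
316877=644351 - 327474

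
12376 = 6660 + 5716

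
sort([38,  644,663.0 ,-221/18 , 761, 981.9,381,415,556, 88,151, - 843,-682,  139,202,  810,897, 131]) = [ - 843 ,  -  682,-221/18,38,88, 131,139 , 151 , 202,381, 415, 556, 644,663.0, 761, 810, 897,981.9 ] 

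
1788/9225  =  596/3075 = 0.19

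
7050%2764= 1522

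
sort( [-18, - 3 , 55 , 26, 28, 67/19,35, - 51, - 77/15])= [- 51, - 18,  -  77/15, - 3,67/19,26, 28, 35,55] 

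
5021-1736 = 3285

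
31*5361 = 166191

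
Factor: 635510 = 2^1*5^1*103^1*617^1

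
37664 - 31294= 6370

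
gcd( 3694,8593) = 1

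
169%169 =0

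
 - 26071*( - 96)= 2502816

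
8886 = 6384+2502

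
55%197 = 55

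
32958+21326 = 54284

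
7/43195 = 7/43195 = 0.00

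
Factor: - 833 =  - 7^2*17^1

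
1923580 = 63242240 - 61318660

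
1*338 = 338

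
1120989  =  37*30297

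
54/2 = 27 =27.00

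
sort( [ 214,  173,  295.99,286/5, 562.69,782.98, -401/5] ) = [ - 401/5,286/5,173,214,295.99 , 562.69,782.98 ] 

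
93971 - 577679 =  - 483708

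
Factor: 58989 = 3^1*7^1*53^2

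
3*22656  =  67968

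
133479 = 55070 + 78409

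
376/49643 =376/49643=0.01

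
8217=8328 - 111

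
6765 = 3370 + 3395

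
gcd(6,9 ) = 3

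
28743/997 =28  +  827/997=   28.83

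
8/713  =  8/713 = 0.01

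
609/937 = 609/937  =  0.65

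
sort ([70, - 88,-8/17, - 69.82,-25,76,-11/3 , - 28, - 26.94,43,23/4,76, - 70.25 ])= [ - 88, - 70.25,-69.82, - 28,-26.94  ,  -  25, - 11/3 , - 8/17,23/4, 43,70,76, 76]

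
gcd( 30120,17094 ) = 6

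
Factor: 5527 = 5527^1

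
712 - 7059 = -6347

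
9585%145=15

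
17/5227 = 17/5227 =0.00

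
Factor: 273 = 3^1 * 7^1*13^1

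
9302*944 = 8781088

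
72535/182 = 72535/182 = 398.54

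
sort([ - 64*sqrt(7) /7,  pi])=[ - 64*sqrt(7)/7, pi]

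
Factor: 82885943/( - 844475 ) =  - 5^( -2)*7^1*17^( - 1)*653^1*1987^( - 1)* 18133^1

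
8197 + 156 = 8353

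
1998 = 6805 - 4807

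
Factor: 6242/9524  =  3121/4762 = 2^( - 1)*2381^ ( - 1 ) *3121^1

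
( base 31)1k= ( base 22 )27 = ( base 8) 63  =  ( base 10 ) 51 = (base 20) 2b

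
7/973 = 1/139  =  0.01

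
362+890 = 1252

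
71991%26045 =19901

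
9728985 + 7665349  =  17394334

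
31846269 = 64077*497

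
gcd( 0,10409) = 10409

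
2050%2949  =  2050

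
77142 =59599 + 17543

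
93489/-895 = - 93489/895 = - 104.46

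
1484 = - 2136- - 3620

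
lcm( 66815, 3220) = 267260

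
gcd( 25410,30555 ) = 105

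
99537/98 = 1015  +  67/98 = 1015.68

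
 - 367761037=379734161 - 747495198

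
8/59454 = 4/29727 = 0.00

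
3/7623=1/2541 = 0.00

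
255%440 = 255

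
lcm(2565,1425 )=12825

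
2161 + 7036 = 9197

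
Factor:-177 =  - 3^1*59^1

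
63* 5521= 347823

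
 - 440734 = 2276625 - 2717359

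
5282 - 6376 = -1094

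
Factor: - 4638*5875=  - 27248250 = - 2^1 * 3^1 * 5^3*47^1 * 773^1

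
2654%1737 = 917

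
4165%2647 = 1518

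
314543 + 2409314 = 2723857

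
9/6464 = 9/6464 = 0.00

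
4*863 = 3452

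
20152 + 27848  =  48000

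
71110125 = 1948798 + 69161327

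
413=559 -146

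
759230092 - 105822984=653407108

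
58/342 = 29/171 = 0.17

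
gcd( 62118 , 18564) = 714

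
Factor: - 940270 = - 2^1*5^1*17^1*5531^1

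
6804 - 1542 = 5262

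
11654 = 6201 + 5453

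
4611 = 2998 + 1613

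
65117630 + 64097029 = 129214659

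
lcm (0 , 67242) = 0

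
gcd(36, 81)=9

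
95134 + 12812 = 107946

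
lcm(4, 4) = 4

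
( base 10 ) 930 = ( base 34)rc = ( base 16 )3A2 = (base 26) 19K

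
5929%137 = 38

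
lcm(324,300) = 8100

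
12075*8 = 96600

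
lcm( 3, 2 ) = 6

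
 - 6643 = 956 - 7599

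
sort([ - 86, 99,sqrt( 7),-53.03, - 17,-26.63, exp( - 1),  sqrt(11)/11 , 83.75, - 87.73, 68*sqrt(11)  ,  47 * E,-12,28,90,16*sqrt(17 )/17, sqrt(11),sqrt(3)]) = [-87.73,-86, - 53.03, - 26.63, - 17,  -  12, sqrt ( 11)/11,exp( - 1),sqrt(3 ), sqrt(7 ) , sqrt( 11),  16*sqrt (17) /17, 28,83.75,90,99,  47*E, 68*sqrt( 11) ]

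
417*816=340272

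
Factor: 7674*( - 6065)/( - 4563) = 2^1*3^(  -  2)*5^1*13^( - 2)*1213^1  *1279^1 = 15514270/1521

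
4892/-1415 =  - 4892/1415 = - 3.46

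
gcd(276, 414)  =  138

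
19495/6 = 3249 + 1/6 = 3249.17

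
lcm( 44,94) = 2068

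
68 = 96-28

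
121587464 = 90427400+31160064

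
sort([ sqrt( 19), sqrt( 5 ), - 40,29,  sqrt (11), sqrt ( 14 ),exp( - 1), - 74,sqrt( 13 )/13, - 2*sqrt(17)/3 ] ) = [ -74, - 40, - 2*sqrt( 17)/3, sqrt (13)/13, exp( - 1),  sqrt( 5),sqrt( 11 ), sqrt( 14), sqrt( 19),29]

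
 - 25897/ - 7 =3699 + 4/7 = 3699.57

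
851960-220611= 631349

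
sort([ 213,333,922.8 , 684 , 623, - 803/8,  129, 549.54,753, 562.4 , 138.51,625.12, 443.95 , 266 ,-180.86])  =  [ - 180.86, - 803/8,129 , 138.51,213, 266, 333 , 443.95 , 549.54,562.4 , 623,625.12,684,753,922.8] 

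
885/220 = 177/44= 4.02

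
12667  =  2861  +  9806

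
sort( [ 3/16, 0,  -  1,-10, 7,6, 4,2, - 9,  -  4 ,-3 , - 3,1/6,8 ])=[ - 10,- 9, - 4, - 3 , - 3, - 1, 0,1/6,3/16, 2,4, 6 , 7, 8 ] 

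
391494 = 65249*6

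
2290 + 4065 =6355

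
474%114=18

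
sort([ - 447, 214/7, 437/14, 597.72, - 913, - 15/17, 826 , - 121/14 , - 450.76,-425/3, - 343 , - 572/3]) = [ - 913 ,-450.76, - 447, - 343, - 572/3, - 425/3  , - 121/14, - 15/17, 214/7, 437/14, 597.72, 826]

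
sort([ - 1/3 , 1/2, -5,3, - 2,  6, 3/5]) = [ - 5, - 2, - 1/3, 1/2,3/5, 3, 6]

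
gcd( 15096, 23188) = 68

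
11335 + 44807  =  56142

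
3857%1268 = 53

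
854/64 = 427/32 = 13.34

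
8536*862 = 7358032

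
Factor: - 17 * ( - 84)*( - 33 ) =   -  2^2*  3^2*7^1 * 11^1* 17^1= - 47124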